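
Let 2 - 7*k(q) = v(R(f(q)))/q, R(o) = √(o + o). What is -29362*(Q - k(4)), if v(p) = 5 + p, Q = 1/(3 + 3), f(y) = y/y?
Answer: -73405/42 - 14681*√2/14 ≈ -3230.7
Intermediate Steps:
f(y) = 1
R(o) = √2*√o (R(o) = √(2*o) = √2*√o)
Q = ⅙ (Q = 1/6 = ⅙ ≈ 0.16667)
k(q) = 2/7 - (5 + √2)/(7*q) (k(q) = 2/7 - (5 + √2*√1)/(7*q) = 2/7 - (5 + √2*1)/(7*q) = 2/7 - (5 + √2)/(7*q))
-29362*(Q - k(4)) = -29362*(⅙ - (-5 - √2 + 2*4)/(7*4)) = -29362*(⅙ - (-5 - √2 + 8)/(7*4)) = -29362*(⅙ - (3 - √2)/(7*4)) = -29362*(⅙ - (3/28 - √2/28)) = -29362*(⅙ + (-3/28 + √2/28)) = -29362*(5/84 + √2/28) = -73405/42 - 14681*√2/14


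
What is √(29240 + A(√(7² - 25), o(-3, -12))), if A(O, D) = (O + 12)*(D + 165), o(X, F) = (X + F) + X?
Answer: √(31004 + 294*√6) ≈ 178.11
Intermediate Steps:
o(X, F) = F + 2*X (o(X, F) = (F + X) + X = F + 2*X)
A(O, D) = (12 + O)*(165 + D)
√(29240 + A(√(7² - 25), o(-3, -12))) = √(29240 + (1980 + 12*(-12 + 2*(-3)) + 165*√(7² - 25) + (-12 + 2*(-3))*√(7² - 25))) = √(29240 + (1980 + 12*(-12 - 6) + 165*√(49 - 25) + (-12 - 6)*√(49 - 25))) = √(29240 + (1980 + 12*(-18) + 165*√24 - 36*√6)) = √(29240 + (1980 - 216 + 165*(2*√6) - 36*√6)) = √(29240 + (1980 - 216 + 330*√6 - 36*√6)) = √(29240 + (1764 + 294*√6)) = √(31004 + 294*√6)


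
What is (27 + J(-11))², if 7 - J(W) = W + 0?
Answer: 2025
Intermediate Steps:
J(W) = 7 - W (J(W) = 7 - (W + 0) = 7 - W)
(27 + J(-11))² = (27 + (7 - 1*(-11)))² = (27 + (7 + 11))² = (27 + 18)² = 45² = 2025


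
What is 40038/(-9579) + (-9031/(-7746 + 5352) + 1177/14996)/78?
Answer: -18465244570205/4470572099448 ≈ -4.1304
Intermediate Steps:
40038/(-9579) + (-9031/(-7746 + 5352) + 1177/14996)/78 = 40038*(-1/9579) + (-9031/(-2394) + 1177*(1/14996))*(1/78) = -13346/3193 + (-9031*(-1/2394) + 1177/14996)*(1/78) = -13346/3193 + (9031/2394 + 1177/14996)*(1/78) = -13346/3193 + (69123307/17950212)*(1/78) = -13346/3193 + 69123307/1400116536 = -18465244570205/4470572099448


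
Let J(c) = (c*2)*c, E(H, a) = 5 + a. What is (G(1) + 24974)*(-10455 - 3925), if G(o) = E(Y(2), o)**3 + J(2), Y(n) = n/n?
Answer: -362347240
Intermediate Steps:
Y(n) = 1
J(c) = 2*c**2 (J(c) = (2*c)*c = 2*c**2)
G(o) = 8 + (5 + o)**3 (G(o) = (5 + o)**3 + 2*2**2 = (5 + o)**3 + 2*4 = (5 + o)**3 + 8 = 8 + (5 + o)**3)
(G(1) + 24974)*(-10455 - 3925) = ((8 + (5 + 1)**3) + 24974)*(-10455 - 3925) = ((8 + 6**3) + 24974)*(-14380) = ((8 + 216) + 24974)*(-14380) = (224 + 24974)*(-14380) = 25198*(-14380) = -362347240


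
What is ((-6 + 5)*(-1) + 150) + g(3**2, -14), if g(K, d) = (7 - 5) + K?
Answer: 162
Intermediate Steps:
g(K, d) = 2 + K
((-6 + 5)*(-1) + 150) + g(3**2, -14) = ((-6 + 5)*(-1) + 150) + (2 + 3**2) = (-1*(-1) + 150) + (2 + 9) = (1 + 150) + 11 = 151 + 11 = 162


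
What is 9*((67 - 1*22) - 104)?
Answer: -531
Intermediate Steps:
9*((67 - 1*22) - 104) = 9*((67 - 22) - 104) = 9*(45 - 104) = 9*(-59) = -531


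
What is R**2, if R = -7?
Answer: 49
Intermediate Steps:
R**2 = (-7)**2 = 49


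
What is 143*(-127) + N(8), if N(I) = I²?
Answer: -18097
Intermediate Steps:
143*(-127) + N(8) = 143*(-127) + 8² = -18161 + 64 = -18097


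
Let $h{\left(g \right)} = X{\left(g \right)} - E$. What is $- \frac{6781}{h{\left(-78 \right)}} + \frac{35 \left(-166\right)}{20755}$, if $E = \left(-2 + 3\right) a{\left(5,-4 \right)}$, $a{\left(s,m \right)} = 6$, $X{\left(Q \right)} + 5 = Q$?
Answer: $\frac{4006359}{52777} \approx 75.911$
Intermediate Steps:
$X{\left(Q \right)} = -5 + Q$
$E = 6$ ($E = \left(-2 + 3\right) 6 = 1 \cdot 6 = 6$)
$h{\left(g \right)} = -11 + g$ ($h{\left(g \right)} = \left(-5 + g\right) - 6 = -11 + g$)
$- \frac{6781}{h{\left(-78 \right)}} + \frac{35 \left(-166\right)}{20755} = - \frac{6781}{-11 - 78} + \frac{35 \left(-166\right)}{20755} = - \frac{6781}{-89} - \frac{166}{593} = \left(-6781\right) \left(- \frac{1}{89}\right) - \frac{166}{593} = \frac{6781}{89} - \frac{166}{593} = \frac{4006359}{52777}$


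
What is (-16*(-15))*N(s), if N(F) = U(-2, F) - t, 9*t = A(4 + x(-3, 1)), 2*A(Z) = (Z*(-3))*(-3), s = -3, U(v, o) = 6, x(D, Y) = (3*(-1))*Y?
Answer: 1320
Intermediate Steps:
x(D, Y) = -3*Y
A(Z) = 9*Z/2 (A(Z) = ((Z*(-3))*(-3))/2 = (-3*Z*(-3))/2 = (9*Z)/2 = 9*Z/2)
t = ½ (t = (9*(4 - 3*1)/2)/9 = (9*(4 - 3)/2)/9 = ((9/2)*1)/9 = (⅑)*(9/2) = ½ ≈ 0.50000)
N(F) = 11/2 (N(F) = 6 - 1*½ = 6 - ½ = 11/2)
(-16*(-15))*N(s) = -16*(-15)*(11/2) = 240*(11/2) = 1320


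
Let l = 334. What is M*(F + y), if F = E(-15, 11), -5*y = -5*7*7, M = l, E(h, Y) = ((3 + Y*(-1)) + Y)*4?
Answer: 20374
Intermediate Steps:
E(h, Y) = 12 (E(h, Y) = ((3 - Y) + Y)*4 = 3*4 = 12)
M = 334
y = 49 (y = -(-5*7)*7/5 = -(-7)*7 = -⅕*(-245) = 49)
F = 12
M*(F + y) = 334*(12 + 49) = 334*61 = 20374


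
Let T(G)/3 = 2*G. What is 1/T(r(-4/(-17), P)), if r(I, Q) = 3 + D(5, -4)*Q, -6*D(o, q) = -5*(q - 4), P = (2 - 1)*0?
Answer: 1/18 ≈ 0.055556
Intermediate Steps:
P = 0 (P = 1*0 = 0)
D(o, q) = -10/3 + 5*q/6 (D(o, q) = -(-5)*(q - 4)/6 = -(-5)*(-4 + q)/6 = -(20 - 5*q)/6 = -10/3 + 5*q/6)
r(I, Q) = 3 - 20*Q/3 (r(I, Q) = 3 + (-10/3 + (⅚)*(-4))*Q = 3 + (-10/3 - 10/3)*Q = 3 - 20*Q/3)
T(G) = 6*G (T(G) = 3*(2*G) = 6*G)
1/T(r(-4/(-17), P)) = 1/(6*(3 - 20/3*0)) = 1/(6*(3 + 0)) = 1/(6*3) = 1/18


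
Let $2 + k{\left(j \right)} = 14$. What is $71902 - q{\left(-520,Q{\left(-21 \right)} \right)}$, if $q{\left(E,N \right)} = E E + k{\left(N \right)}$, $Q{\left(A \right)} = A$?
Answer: $-198510$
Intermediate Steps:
$k{\left(j \right)} = 12$ ($k{\left(j \right)} = -2 + 14 = 12$)
$q{\left(E,N \right)} = 12 + E^{2}$ ($q{\left(E,N \right)} = E E + 12 = E^{2} + 12 = 12 + E^{2}$)
$71902 - q{\left(-520,Q{\left(-21 \right)} \right)} = 71902 - \left(12 + \left(-520\right)^{2}\right) = 71902 - \left(12 + 270400\right) = 71902 - 270412 = -198510$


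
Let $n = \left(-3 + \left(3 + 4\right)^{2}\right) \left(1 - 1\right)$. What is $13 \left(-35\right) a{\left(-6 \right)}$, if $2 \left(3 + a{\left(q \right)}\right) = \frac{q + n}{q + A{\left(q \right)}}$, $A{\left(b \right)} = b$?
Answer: $\frac{5005}{4} \approx 1251.3$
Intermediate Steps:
$n = 0$ ($n = \left(-3 + 7^{2}\right) 0 = \left(-3 + 49\right) 0 = 46 \cdot 0 = 0$)
$a{\left(q \right)} = - \frac{11}{4}$ ($a{\left(q \right)} = -3 + \frac{\left(q + 0\right) \frac{1}{q + q}}{2} = -3 + \frac{q \frac{1}{2 q}}{2} = -3 + \frac{1}{2} \cdot \frac{1}{2} = -3 + \frac{1}{4} = - \frac{11}{4}$)
$13 \left(-35\right) a{\left(-6 \right)} = 13 \left(-35\right) \left(- \frac{11}{4}\right) = \left(-455\right) \left(- \frac{11}{4}\right) = \frac{5005}{4}$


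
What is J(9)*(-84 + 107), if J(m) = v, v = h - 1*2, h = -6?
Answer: -184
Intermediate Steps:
v = -8 (v = -6 - 1*2 = -6 - 2 = -8)
J(m) = -8
J(9)*(-84 + 107) = -8*(-84 + 107) = -8*23 = -184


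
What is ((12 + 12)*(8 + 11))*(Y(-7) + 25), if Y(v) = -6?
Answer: 8664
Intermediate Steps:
((12 + 12)*(8 + 11))*(Y(-7) + 25) = ((12 + 12)*(8 + 11))*(-6 + 25) = (24*19)*19 = 456*19 = 8664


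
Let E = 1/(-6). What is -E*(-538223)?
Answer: -538223/6 ≈ -89704.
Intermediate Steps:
E = -⅙ ≈ -0.16667
-E*(-538223) = -(-1)*(-538223)/6 = -1*538223/6 = -538223/6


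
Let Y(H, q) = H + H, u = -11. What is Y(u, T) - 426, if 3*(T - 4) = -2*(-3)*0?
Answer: -448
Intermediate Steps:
T = 4 (T = 4 + (-2*(-3)*0)/3 = 4 + (6*0)/3 = 4 + (⅓)*0 = 4 + 0 = 4)
Y(H, q) = 2*H
Y(u, T) - 426 = 2*(-11) - 426 = -22 - 426 = -448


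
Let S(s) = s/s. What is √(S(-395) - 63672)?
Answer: I*√63671 ≈ 252.33*I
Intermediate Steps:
S(s) = 1
√(S(-395) - 63672) = √(1 - 63672) = √(-63671) = I*√63671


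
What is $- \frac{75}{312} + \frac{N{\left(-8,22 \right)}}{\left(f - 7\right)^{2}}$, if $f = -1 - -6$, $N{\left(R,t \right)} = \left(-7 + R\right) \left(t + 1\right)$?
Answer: $- \frac{8995}{104} \approx -86.49$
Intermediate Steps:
$N{\left(R,t \right)} = \left(1 + t\right) \left(-7 + R\right)$ ($N{\left(R,t \right)} = \left(-7 + R\right) \left(1 + t\right) = \left(1 + t\right) \left(-7 + R\right)$)
$f = 5$ ($f = -1 + 6 = 5$)
$- \frac{75}{312} + \frac{N{\left(-8,22 \right)}}{\left(f - 7\right)^{2}} = - \frac{75}{312} + \frac{-7 - 8 - 154 - 176}{\left(5 - 7\right)^{2}} = \left(-75\right) \frac{1}{312} + \frac{-7 - 8 - 154 - 176}{\left(-2\right)^{2}} = - \frac{25}{104} - \frac{345}{4} = - \frac{8995}{104}$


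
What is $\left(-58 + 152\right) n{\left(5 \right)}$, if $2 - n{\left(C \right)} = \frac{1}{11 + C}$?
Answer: $\frac{1457}{8} \approx 182.13$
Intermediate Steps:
$n{\left(C \right)} = 2 - \frac{1}{11 + C}$
$\left(-58 + 152\right) n{\left(5 \right)} = \left(-58 + 152\right) \frac{21 + 2 \cdot 5}{11 + 5} = 94 \frac{21 + 10}{16} = 94 \cdot \frac{1}{16} \cdot 31 = 94 \cdot \frac{31}{16} = \frac{1457}{8}$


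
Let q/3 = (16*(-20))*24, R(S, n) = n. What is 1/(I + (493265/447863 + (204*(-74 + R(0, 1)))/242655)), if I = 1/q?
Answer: 3551630584320/3693554685719 ≈ 0.96158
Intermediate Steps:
q = -23040 (q = 3*((16*(-20))*24) = 3*(-320*24) = 3*(-7680) = -23040)
I = -1/23040 (I = 1/(-23040) = -1/23040 ≈ -4.3403e-5)
1/(I + (493265/447863 + (204*(-74 + R(0, 1)))/242655)) = 1/(-1/23040 + (493265/447863 + (204*(-74 + 1))/242655)) = 1/(-1/23040 + (493265*(1/447863) + (204*(-73))*(1/242655))) = 1/(-1/23040 + (10495/9529 - 14892*1/242655)) = 1/(-1/23040 + (10495/9529 - 4964/80885)) = 1/(-1/23040 + 801586119/770753165) = 1/(3693554685719/3551630584320) = 3551630584320/3693554685719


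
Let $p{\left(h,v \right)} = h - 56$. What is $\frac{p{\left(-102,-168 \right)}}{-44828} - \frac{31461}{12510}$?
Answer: $- \frac{58681547}{23366595} \approx -2.5113$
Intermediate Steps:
$p{\left(h,v \right)} = -56 + h$ ($p{\left(h,v \right)} = h - 56 = -56 + h$)
$\frac{p{\left(-102,-168 \right)}}{-44828} - \frac{31461}{12510} = \frac{-56 - 102}{-44828} - \frac{31461}{12510} = \left(-158\right) \left(- \frac{1}{44828}\right) - \frac{10487}{4170} = \frac{79}{22414} - \frac{10487}{4170} = - \frac{58681547}{23366595}$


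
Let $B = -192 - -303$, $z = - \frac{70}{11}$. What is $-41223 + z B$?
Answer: $- \frac{461223}{11} \approx -41929.0$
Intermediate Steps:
$z = - \frac{70}{11}$ ($z = \left(-70\right) \frac{1}{11} = - \frac{70}{11} \approx -6.3636$)
$B = 111$ ($B = -192 + 303 = 111$)
$-41223 + z B = -41223 - \frac{7770}{11} = - \frac{461223}{11}$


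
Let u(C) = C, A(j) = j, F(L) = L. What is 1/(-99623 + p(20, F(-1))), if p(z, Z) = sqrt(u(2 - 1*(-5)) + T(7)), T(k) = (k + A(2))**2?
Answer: -99623/9924742041 - 2*sqrt(22)/9924742041 ≈ -1.0039e-5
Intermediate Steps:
T(k) = (2 + k)**2 (T(k) = (k + 2)**2 = (2 + k)**2)
p(z, Z) = 2*sqrt(22) (p(z, Z) = sqrt((2 - 1*(-5)) + (2 + 7)**2) = sqrt((2 + 5) + 9**2) = sqrt(7 + 81) = sqrt(88) = 2*sqrt(22))
1/(-99623 + p(20, F(-1))) = 1/(-99623 + 2*sqrt(22))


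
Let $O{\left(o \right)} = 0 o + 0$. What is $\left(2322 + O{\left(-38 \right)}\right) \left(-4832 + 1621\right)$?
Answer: $-7455942$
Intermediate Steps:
$O{\left(o \right)} = 0$ ($O{\left(o \right)} = 0 + 0 = 0$)
$\left(2322 + O{\left(-38 \right)}\right) \left(-4832 + 1621\right) = \left(2322 + 0\right) \left(-4832 + 1621\right) = 2322 \left(-3211\right) = -7455942$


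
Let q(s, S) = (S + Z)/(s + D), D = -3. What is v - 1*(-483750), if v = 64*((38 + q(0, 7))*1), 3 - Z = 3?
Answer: 1458098/3 ≈ 4.8603e+5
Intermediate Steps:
Z = 0 (Z = 3 - 1*3 = 3 - 3 = 0)
q(s, S) = S/(-3 + s) (q(s, S) = (S + 0)/(s - 3) = S/(-3 + s))
v = 6848/3 (v = 64*((38 + 7/(-3 + 0))*1) = 64*((38 + 7/(-3))*1) = 64*((38 + 7*(-1/3))*1) = 64*((38 - 7/3)*1) = 64*((107/3)*1) = 64*(107/3) = 6848/3 ≈ 2282.7)
v - 1*(-483750) = 6848/3 - 1*(-483750) = 6848/3 + 483750 = 1458098/3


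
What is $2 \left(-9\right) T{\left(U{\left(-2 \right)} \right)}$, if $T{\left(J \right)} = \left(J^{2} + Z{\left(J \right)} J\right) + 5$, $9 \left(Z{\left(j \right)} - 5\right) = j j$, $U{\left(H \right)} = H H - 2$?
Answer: $-358$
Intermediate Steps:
$U{\left(H \right)} = -2 + H^{2}$ ($U{\left(H \right)} = H^{2} - 2 = -2 + H^{2}$)
$Z{\left(j \right)} = 5 + \frac{j^{2}}{9}$ ($Z{\left(j \right)} = 5 + \frac{j j}{9} = 5 + \frac{j^{2}}{9}$)
$T{\left(J \right)} = 5 + J^{2} + J \left(5 + \frac{J^{2}}{9}\right)$ ($T{\left(J \right)} = \left(J^{2} + \left(5 + \frac{J^{2}}{9}\right) J\right) + 5 = \left(J^{2} + J \left(5 + \frac{J^{2}}{9}\right)\right) + 5 = 5 + J^{2} + J \left(5 + \frac{J^{2}}{9}\right)$)
$2 \left(-9\right) T{\left(U{\left(-2 \right)} \right)} = 2 \left(-9\right) \left(5 + \left(-2 + \left(-2\right)^{2}\right)^{2} + 5 \left(-2 + \left(-2\right)^{2}\right) + \frac{\left(-2 + \left(-2\right)^{2}\right)^{3}}{9}\right) = - 18 \left(5 + \left(-2 + 4\right)^{2} + 5 \left(-2 + 4\right) + \frac{\left(-2 + 4\right)^{3}}{9}\right) = - 18 \left(5 + 2^{2} + 5 \cdot 2 + \frac{2^{3}}{9}\right) = - 18 \left(5 + 4 + 10 + \frac{1}{9} \cdot 8\right) = - 18 \left(5 + 4 + 10 + \frac{8}{9}\right) = \left(-18\right) \frac{179}{9} = -358$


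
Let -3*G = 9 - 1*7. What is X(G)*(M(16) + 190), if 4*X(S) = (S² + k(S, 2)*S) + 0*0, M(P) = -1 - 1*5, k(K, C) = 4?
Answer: -920/9 ≈ -102.22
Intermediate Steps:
M(P) = -6 (M(P) = -1 - 5 = -6)
G = -⅔ (G = -(9 - 1*7)/3 = -(9 - 7)/3 = -⅓*2 = -⅔ ≈ -0.66667)
X(S) = S + S²/4 (X(S) = ((S² + 4*S) + 0*0)/4 = ((S² + 4*S) + 0)/4 = (S² + 4*S)/4 = S + S²/4)
X(G)*(M(16) + 190) = ((¼)*(-⅔)*(4 - ⅔))*(-6 + 190) = ((¼)*(-⅔)*(10/3))*184 = -5/9*184 = -920/9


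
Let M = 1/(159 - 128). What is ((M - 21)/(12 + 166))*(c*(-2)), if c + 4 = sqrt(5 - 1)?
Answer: -1300/2759 ≈ -0.47119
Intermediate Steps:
c = -2 (c = -4 + sqrt(5 - 1) = -4 + sqrt(4) = -4 + 2 = -2)
M = 1/31 ≈ 0.032258
((M - 21)/(12 + 166))*(c*(-2)) = ((1/31 - 21)/(12 + 166))*(-2*(-2)) = -650/31/178*4 = -650/31*1/178*4 = -325/2759*4 = -1300/2759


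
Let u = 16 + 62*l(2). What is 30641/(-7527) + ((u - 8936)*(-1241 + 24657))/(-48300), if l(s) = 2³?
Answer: 9508133603/2330475 ≈ 4079.9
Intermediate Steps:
l(s) = 8
u = 512 (u = 16 + 62*8 = 16 + 496 = 512)
30641/(-7527) + ((u - 8936)*(-1241 + 24657))/(-48300) = 30641/(-7527) + ((512 - 8936)*(-1241 + 24657))/(-48300) = 30641*(-1/7527) - 8424*23416*(-1/48300) = -2357/579 - 197256384*(-1/48300) = -2357/579 + 16438032/4025 = 9508133603/2330475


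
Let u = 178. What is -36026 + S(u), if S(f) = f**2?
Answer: -4342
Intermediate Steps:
-36026 + S(u) = -36026 + 178**2 = -36026 + 31684 = -4342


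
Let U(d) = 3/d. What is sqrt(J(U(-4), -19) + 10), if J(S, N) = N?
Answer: 3*I ≈ 3.0*I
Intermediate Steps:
sqrt(J(U(-4), -19) + 10) = sqrt(-19 + 10) = sqrt(-9) = 3*I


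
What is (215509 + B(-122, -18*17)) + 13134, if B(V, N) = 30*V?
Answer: 224983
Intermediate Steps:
(215509 + B(-122, -18*17)) + 13134 = (215509 + 30*(-122)) + 13134 = (215509 - 3660) + 13134 = 211849 + 13134 = 224983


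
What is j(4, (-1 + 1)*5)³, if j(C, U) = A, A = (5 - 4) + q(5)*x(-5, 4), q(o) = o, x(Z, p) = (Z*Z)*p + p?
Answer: 141420761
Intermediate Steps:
x(Z, p) = p + p*Z² (x(Z, p) = Z²*p + p = p*Z² + p = p + p*Z²)
A = 521 (A = (5 - 4) + 5*(4*(1 + (-5)²)) = 1 + 5*(4*(1 + 25)) = 1 + 5*(4*26) = 1 + 5*104 = 1 + 520 = 521)
j(C, U) = 521
j(4, (-1 + 1)*5)³ = 521³ = 141420761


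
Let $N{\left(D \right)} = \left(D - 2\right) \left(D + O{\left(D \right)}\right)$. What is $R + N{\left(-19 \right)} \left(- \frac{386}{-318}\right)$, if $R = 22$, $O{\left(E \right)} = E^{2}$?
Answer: $- \frac{460876}{53} \approx -8695.8$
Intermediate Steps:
$N{\left(D \right)} = \left(-2 + D\right) \left(D + D^{2}\right)$ ($N{\left(D \right)} = \left(D - 2\right) \left(D + D^{2}\right) = \left(-2 + D\right) \left(D + D^{2}\right)$)
$R + N{\left(-19 \right)} \left(- \frac{386}{-318}\right) = 22 + - 19 \left(-2 + \left(-19\right)^{2} - -19\right) \left(- \frac{386}{-318}\right) = 22 + - 19 \left(-2 + 361 + 19\right) \left(\left(-386\right) \left(- \frac{1}{318}\right)\right) = 22 + \left(-19\right) 378 \cdot \frac{193}{159} = 22 - \frac{462042}{53} = - \frac{460876}{53}$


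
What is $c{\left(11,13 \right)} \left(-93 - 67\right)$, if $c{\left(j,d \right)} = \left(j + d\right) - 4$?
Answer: $-3200$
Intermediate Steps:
$c{\left(j,d \right)} = -4 + d + j$ ($c{\left(j,d \right)} = \left(d + j\right) - 4 = -4 + d + j$)
$c{\left(11,13 \right)} \left(-93 - 67\right) = \left(-4 + 13 + 11\right) \left(-93 - 67\right) = 20 \left(-160\right) = -3200$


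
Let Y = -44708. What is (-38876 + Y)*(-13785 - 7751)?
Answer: 1800065024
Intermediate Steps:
(-38876 + Y)*(-13785 - 7751) = (-38876 - 44708)*(-13785 - 7751) = -83584*(-21536) = 1800065024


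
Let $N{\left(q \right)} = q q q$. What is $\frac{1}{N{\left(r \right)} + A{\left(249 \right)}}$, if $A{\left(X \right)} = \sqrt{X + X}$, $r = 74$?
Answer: $\frac{202612}{82103244839} - \frac{\sqrt{498}}{164206489678} \approx 2.4676 \cdot 10^{-6}$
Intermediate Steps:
$A{\left(X \right)} = \sqrt{2} \sqrt{X}$ ($A{\left(X \right)} = \sqrt{2 X} = \sqrt{2} \sqrt{X}$)
$N{\left(q \right)} = q^{3}$ ($N{\left(q \right)} = q^{2} q = q^{3}$)
$\frac{1}{N{\left(r \right)} + A{\left(249 \right)}} = \frac{1}{74^{3} + \sqrt{2} \sqrt{249}} = \frac{1}{405224 + \sqrt{498}}$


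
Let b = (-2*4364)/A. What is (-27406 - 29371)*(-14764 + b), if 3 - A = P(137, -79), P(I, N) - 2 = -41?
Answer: 2550163288/3 ≈ 8.5005e+8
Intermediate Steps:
P(I, N) = -39 (P(I, N) = 2 - 41 = -39)
A = 42 (A = 3 - 1*(-39) = 3 + 39 = 42)
b = -4364/21 (b = -2*4364/42 = -8728*1/42 = -4364/21 ≈ -207.81)
(-27406 - 29371)*(-14764 + b) = (-27406 - 29371)*(-14764 - 4364/21) = -56777*(-314408/21) = 2550163288/3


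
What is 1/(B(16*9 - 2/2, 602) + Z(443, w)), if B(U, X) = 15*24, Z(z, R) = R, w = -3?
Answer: 1/357 ≈ 0.0028011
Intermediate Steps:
B(U, X) = 360
1/(B(16*9 - 2/2, 602) + Z(443, w)) = 1/(360 - 3) = 1/357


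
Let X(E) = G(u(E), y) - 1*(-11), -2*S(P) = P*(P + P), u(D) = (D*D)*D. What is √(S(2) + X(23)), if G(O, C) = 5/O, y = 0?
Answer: √1959002/529 ≈ 2.6458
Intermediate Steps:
u(D) = D³ (u(D) = D²*D = D³)
S(P) = -P² (S(P) = -P*(P + P)/2 = -P*2*P/2 = -P²)
X(E) = 11 + 5/E³ (X(E) = 5/(E³) - 1*(-11) = 5/E³ + 11 = 11 + 5/E³)
√(S(2) + X(23)) = √(-1*2² + (11 + 5/23³)) = √(-1*4 + (11 + 5*(1/12167))) = √(-4 + (11 + 5/12167)) = √(-4 + 133842/12167) = √(85174/12167) = √1959002/529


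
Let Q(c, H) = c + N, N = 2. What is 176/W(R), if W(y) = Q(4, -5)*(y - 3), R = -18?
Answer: -88/63 ≈ -1.3968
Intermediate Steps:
Q(c, H) = 2 + c (Q(c, H) = c + 2 = 2 + c)
W(y) = -18 + 6*y (W(y) = (2 + 4)*(y - 3) = 6*(-3 + y) = -18 + 6*y)
176/W(R) = 176/(-18 + 6*(-18)) = 176/(-18 - 108) = 176/(-126) = 176*(-1/126) = -88/63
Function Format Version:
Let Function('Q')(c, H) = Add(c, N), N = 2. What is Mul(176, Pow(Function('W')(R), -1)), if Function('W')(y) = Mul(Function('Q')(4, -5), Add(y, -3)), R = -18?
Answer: Rational(-88, 63) ≈ -1.3968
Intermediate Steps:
Function('Q')(c, H) = Add(2, c) (Function('Q')(c, H) = Add(c, 2) = Add(2, c))
Function('W')(y) = Add(-18, Mul(6, y)) (Function('W')(y) = Mul(Add(2, 4), Add(y, -3)) = Mul(6, Add(-3, y)) = Add(-18, Mul(6, y)))
Mul(176, Pow(Function('W')(R), -1)) = Mul(176, Pow(Add(-18, Mul(6, -18)), -1)) = Mul(176, Pow(Add(-18, -108), -1)) = Mul(176, Pow(-126, -1)) = Mul(176, Rational(-1, 126)) = Rational(-88, 63)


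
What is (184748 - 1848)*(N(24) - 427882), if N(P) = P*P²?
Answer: -75731208200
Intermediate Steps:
N(P) = P³
(184748 - 1848)*(N(24) - 427882) = (184748 - 1848)*(24³ - 427882) = 182900*(13824 - 427882) = 182900*(-414058) = -75731208200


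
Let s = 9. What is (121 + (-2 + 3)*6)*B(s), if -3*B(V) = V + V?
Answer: -762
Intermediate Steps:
B(V) = -2*V/3 (B(V) = -(V + V)/3 = -2*V/3)
(121 + (-2 + 3)*6)*B(s) = (121 + (-2 + 3)*6)*(-⅔*9) = (121 + 1*6)*(-6) = (121 + 6)*(-6) = 127*(-6) = -762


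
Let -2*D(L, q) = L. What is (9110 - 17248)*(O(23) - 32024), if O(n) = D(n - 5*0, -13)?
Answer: 260704899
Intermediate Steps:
D(L, q) = -L/2
O(n) = -n/2 (O(n) = -(n - 5*0)/2 = -(n + 0)/2 = -n/2)
(9110 - 17248)*(O(23) - 32024) = (9110 - 17248)*(-½*23 - 32024) = -8138*(-23/2 - 32024) = -8138*(-64071/2) = 260704899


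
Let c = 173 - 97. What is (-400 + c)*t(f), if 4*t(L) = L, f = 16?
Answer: -1296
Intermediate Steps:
t(L) = L/4
c = 76
(-400 + c)*t(f) = (-400 + 76)*((¼)*16) = -324*4 = -1296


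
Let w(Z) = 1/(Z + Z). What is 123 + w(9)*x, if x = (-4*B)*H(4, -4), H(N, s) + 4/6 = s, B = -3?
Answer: 1079/9 ≈ 119.89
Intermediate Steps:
H(N, s) = -2/3 + s
x = -56 (x = (-4*(-3))*(-2/3 - 4) = 12*(-14/3) = -56)
w(Z) = 1/(2*Z)
123 + w(9)*x = 123 + ((1/2)/9)*(-56) = 123 + ((1/2)*(1/9))*(-56) = 123 + (1/18)*(-56) = 123 - 28/9 = 1079/9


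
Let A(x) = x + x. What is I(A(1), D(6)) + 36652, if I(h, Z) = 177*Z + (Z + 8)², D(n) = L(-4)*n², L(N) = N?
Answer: 29660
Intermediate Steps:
A(x) = 2*x
D(n) = -4*n²
I(h, Z) = (8 + Z)² + 177*Z (I(h, Z) = 177*Z + (8 + Z)² = (8 + Z)² + 177*Z)
I(A(1), D(6)) + 36652 = ((8 - 4*6²)² + 177*(-4*6²)) + 36652 = ((8 - 4*36)² + 177*(-4*36)) + 36652 = ((8 - 144)² + 177*(-144)) + 36652 = ((-136)² - 25488) + 36652 = (18496 - 25488) + 36652 = -6992 + 36652 = 29660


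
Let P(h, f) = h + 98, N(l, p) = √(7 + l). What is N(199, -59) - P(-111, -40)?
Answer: 13 + √206 ≈ 27.353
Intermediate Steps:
P(h, f) = 98 + h
N(199, -59) - P(-111, -40) = √(7 + 199) - (98 - 111) = √206 - 1*(-13) = √206 + 13 = 13 + √206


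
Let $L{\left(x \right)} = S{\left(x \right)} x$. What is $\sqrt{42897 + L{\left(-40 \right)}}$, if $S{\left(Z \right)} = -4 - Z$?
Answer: $\sqrt{41457} \approx 203.61$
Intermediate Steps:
$L{\left(x \right)} = x \left(-4 - x\right)$ ($L{\left(x \right)} = \left(-4 - x\right) x = x \left(-4 - x\right)$)
$\sqrt{42897 + L{\left(-40 \right)}} = \sqrt{42897 - - 40 \left(4 - 40\right)} = \sqrt{42897 - \left(-40\right) \left(-36\right)} = \sqrt{42897 - 1440} = \sqrt{41457}$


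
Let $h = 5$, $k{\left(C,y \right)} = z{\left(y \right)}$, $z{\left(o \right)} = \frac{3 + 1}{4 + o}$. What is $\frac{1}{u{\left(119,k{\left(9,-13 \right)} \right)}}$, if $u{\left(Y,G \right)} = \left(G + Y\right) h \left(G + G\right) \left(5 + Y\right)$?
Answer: $- \frac{81}{5292320} \approx -1.5305 \cdot 10^{-5}$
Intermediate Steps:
$z{\left(o \right)} = \frac{4}{4 + o}$
$k{\left(C,y \right)} = \frac{4}{4 + y}$
$u{\left(Y,G \right)} = 2 G \left(5 + Y\right) \left(5 G + 5 Y\right)$ ($u{\left(Y,G \right)} = \left(G + Y\right) 5 \left(G + G\right) \left(5 + Y\right) = \left(5 G + 5 Y\right) 2 G \left(5 + Y\right) = 2 G \left(5 + Y\right) \left(5 G + 5 Y\right)$)
$\frac{1}{u{\left(119,k{\left(9,-13 \right)} \right)}} = \frac{1}{10 \frac{4}{4 - 13} \left(119^{2} + 5 \frac{4}{4 - 13} + 5 \cdot 119 + \frac{4}{4 - 13} \cdot 119\right)} = \frac{1}{10 \frac{4}{-9} \left(14161 + 5 \frac{4}{-9} + 595 + \frac{4}{-9} \cdot 119\right)} = \frac{1}{10 \cdot 4 \left(- \frac{1}{9}\right) \left(14161 + 5 \cdot 4 \left(- \frac{1}{9}\right) + 595 + 4 \left(- \frac{1}{9}\right) 119\right)} = \frac{1}{10 \left(- \frac{4}{9}\right) \left(14161 + 5 \left(- \frac{4}{9}\right) + 595 - \frac{476}{9}\right)} = \frac{1}{10 \left(- \frac{4}{9}\right) \left(14161 - \frac{20}{9} + 595 - \frac{476}{9}\right)} = \frac{1}{10 \left(- \frac{4}{9}\right) \frac{132308}{9}} = \frac{1}{- \frac{5292320}{81}} = - \frac{81}{5292320}$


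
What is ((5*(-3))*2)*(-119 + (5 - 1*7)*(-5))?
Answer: 3270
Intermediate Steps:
((5*(-3))*2)*(-119 + (5 - 1*7)*(-5)) = (-15*2)*(-119 + (5 - 7)*(-5)) = -30*(-119 - 2*(-5)) = -30*(-119 + 10) = -30*(-109) = 3270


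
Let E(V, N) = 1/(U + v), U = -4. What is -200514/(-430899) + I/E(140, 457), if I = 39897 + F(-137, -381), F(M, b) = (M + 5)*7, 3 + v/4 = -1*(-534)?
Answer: 11867354953918/143633 ≈ 8.2623e+7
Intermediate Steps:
v = 2124 (v = -12 + 4*(-1*(-534)) = -12 + 4*534 = -12 + 2136 = 2124)
F(M, b) = 35 + 7*M (F(M, b) = (5 + M)*7 = 35 + 7*M)
I = 38973 (I = 39897 + (35 + 7*(-137)) = 39897 + (35 - 959) = 39897 - 924 = 38973)
E(V, N) = 1/2120 (E(V, N) = 1/(-4 + 2124) = 1/2120)
-200514/(-430899) + I/E(140, 457) = -200514/(-430899) + 38973/(1/2120) = -200514*(-1/430899) + 38973*2120 = 66838/143633 + 82622760 = 11867354953918/143633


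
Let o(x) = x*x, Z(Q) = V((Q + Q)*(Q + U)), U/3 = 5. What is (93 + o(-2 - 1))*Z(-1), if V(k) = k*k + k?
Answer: 77112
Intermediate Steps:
U = 15 (U = 3*5 = 15)
V(k) = k + k² (V(k) = k² + k = k + k²)
Z(Q) = 2*Q*(1 + 2*Q*(15 + Q))*(15 + Q) (Z(Q) = ((Q + Q)*(Q + 15))*(1 + (Q + Q)*(Q + 15)) = ((2*Q)*(15 + Q))*(1 + (2*Q)*(15 + Q)) = (2*Q*(15 + Q))*(1 + 2*Q*(15 + Q)) = 2*Q*(1 + 2*Q*(15 + Q))*(15 + Q))
o(x) = x²
(93 + o(-2 - 1))*Z(-1) = (93 + (-2 - 1)²)*(2*(-1)*(1 + 2*(-1)*(15 - 1))*(15 - 1)) = (93 + (-3)²)*(2*(-1)*(1 + 2*(-1)*14)*14) = (93 + 9)*(2*(-1)*(1 - 28)*14) = 102*(2*(-1)*(-27)*14) = 102*756 = 77112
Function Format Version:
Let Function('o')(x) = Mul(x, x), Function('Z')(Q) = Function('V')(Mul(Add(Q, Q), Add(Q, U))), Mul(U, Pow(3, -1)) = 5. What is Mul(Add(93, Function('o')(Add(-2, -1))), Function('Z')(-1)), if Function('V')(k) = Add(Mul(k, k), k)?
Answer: 77112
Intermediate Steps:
U = 15 (U = Mul(3, 5) = 15)
Function('V')(k) = Add(k, Pow(k, 2)) (Function('V')(k) = Add(Pow(k, 2), k) = Add(k, Pow(k, 2)))
Function('Z')(Q) = Mul(2, Q, Add(1, Mul(2, Q, Add(15, Q))), Add(15, Q)) (Function('Z')(Q) = Mul(Mul(Add(Q, Q), Add(Q, 15)), Add(1, Mul(Add(Q, Q), Add(Q, 15)))) = Mul(Mul(Mul(2, Q), Add(15, Q)), Add(1, Mul(Mul(2, Q), Add(15, Q)))) = Mul(Mul(2, Q, Add(15, Q)), Add(1, Mul(2, Q, Add(15, Q)))) = Mul(2, Q, Add(1, Mul(2, Q, Add(15, Q))), Add(15, Q)))
Function('o')(x) = Pow(x, 2)
Mul(Add(93, Function('o')(Add(-2, -1))), Function('Z')(-1)) = Mul(Add(93, Pow(Add(-2, -1), 2)), Mul(2, -1, Add(1, Mul(2, -1, Add(15, -1))), Add(15, -1))) = Mul(Add(93, Pow(-3, 2)), Mul(2, -1, Add(1, Mul(2, -1, 14)), 14)) = Mul(Add(93, 9), Mul(2, -1, Add(1, -28), 14)) = Mul(102, Mul(2, -1, -27, 14)) = Mul(102, 756) = 77112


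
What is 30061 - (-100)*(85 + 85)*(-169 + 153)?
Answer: -241939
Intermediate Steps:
30061 - (-100)*(85 + 85)*(-169 + 153) = 30061 - (-100)*170*(-16) = 30061 - (-100)*(-2720) = 30061 - 1*272000 = 30061 - 272000 = -241939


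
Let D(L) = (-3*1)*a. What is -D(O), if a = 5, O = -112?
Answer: 15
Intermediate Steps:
D(L) = -15 (D(L) = -3*1*5 = -3*5 = -15)
-D(O) = -1*(-15) = 15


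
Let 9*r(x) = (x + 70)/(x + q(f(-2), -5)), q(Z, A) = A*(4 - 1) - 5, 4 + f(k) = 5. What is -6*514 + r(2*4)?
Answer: -55525/18 ≈ -3084.7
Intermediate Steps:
f(k) = 1 (f(k) = -4 + 5 = 1)
q(Z, A) = -5 + 3*A (q(Z, A) = A*3 - 5 = 3*A - 5 = -5 + 3*A)
r(x) = (70 + x)/(9*(-20 + x)) (r(x) = ((x + 70)/(x + (-5 + 3*(-5))))/9 = ((70 + x)/(x + (-5 - 15)))/9 = ((70 + x)/(x - 20))/9 = ((70 + x)/(-20 + x))/9 = (70 + x)/(9*(-20 + x)))
-6*514 + r(2*4) = -6*514 + (70 + 2*4)/(9*(-20 + 2*4)) = -3084 + (70 + 8)/(9*(-20 + 8)) = -3084 + (⅑)*78/(-12) = -3084 + (⅑)*(-1/12)*78 = -3084 - 13/18 = -55525/18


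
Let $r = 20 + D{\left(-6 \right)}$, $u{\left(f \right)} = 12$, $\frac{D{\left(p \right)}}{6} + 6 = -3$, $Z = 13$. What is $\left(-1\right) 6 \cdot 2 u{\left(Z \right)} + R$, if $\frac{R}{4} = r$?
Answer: $-280$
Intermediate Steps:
$D{\left(p \right)} = -54$ ($D{\left(p \right)} = -36 + 6 \left(-3\right) = -36 - 18 = -54$)
$r = -34$ ($r = 20 - 54 = -34$)
$R = -136$ ($R = 4 \left(-34\right) = -136$)
$\left(-1\right) 6 \cdot 2 u{\left(Z \right)} + R = \left(-1\right) 6 \cdot 2 \cdot 12 - 136 = \left(-6\right) 2 \cdot 12 - 136 = \left(-12\right) 12 - 136 = -144 - 136 = -280$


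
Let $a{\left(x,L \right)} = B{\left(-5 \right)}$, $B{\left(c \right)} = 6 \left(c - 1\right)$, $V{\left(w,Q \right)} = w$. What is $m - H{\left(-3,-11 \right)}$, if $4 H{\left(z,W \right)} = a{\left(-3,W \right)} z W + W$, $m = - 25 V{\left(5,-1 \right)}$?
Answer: $\frac{699}{4} \approx 174.75$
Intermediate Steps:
$B{\left(c \right)} = -6 + 6 c$ ($B{\left(c \right)} = 6 \left(-1 + c\right) = -6 + 6 c$)
$a{\left(x,L \right)} = -36$ ($a{\left(x,L \right)} = -6 + 6 \left(-5\right) = -6 - 30 = -36$)
$m = -125$ ($m = \left(-25\right) 5 = -125$)
$H{\left(z,W \right)} = \frac{W}{4} - 9 W z$ ($H{\left(z,W \right)} = \frac{- 36 z W + W}{4} = \frac{- 36 W z + W}{4} = \frac{W - 36 W z}{4} = \frac{W}{4} - 9 W z$)
$m - H{\left(-3,-11 \right)} = -125 - \frac{1}{4} \left(-11\right) \left(1 - -108\right) = -125 - \frac{1}{4} \left(-11\right) \left(1 + 108\right) = -125 - \frac{1}{4} \left(-11\right) 109 = -125 - - \frac{1199}{4} = -125 + \frac{1199}{4} = \frac{699}{4}$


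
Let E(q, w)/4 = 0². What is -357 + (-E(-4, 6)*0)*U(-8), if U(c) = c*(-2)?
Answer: -357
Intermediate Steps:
E(q, w) = 0 (E(q, w) = 4*0² = 4*0 = 0)
U(c) = -2*c
-357 + (-E(-4, 6)*0)*U(-8) = -357 + (-1*0*0)*(-2*(-8)) = -357 + (0*0)*16 = -357 + 0*16 = -357 + 0 = -357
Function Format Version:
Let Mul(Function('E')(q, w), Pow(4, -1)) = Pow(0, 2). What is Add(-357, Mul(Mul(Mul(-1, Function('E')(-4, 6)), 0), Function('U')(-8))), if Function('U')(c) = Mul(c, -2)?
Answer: -357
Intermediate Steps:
Function('E')(q, w) = 0 (Function('E')(q, w) = Mul(4, Pow(0, 2)) = Mul(4, 0) = 0)
Function('U')(c) = Mul(-2, c)
Add(-357, Mul(Mul(Mul(-1, Function('E')(-4, 6)), 0), Function('U')(-8))) = Add(-357, Mul(Mul(Mul(-1, 0), 0), Mul(-2, -8))) = Add(-357, Mul(Mul(0, 0), 16)) = Add(-357, Mul(0, 16)) = Add(-357, 0) = -357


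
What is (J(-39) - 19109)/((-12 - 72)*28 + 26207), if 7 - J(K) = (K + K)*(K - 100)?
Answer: -29944/23855 ≈ -1.2553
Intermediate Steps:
J(K) = 7 - 2*K*(-100 + K) (J(K) = 7 - (K + K)*(K - 100) = 7 - 2*K*(-100 + K))
(J(-39) - 19109)/((-12 - 72)*28 + 26207) = ((7 - 2*(-39)² + 200*(-39)) - 19109)/((-12 - 72)*28 + 26207) = ((7 - 2*1521 - 7800) - 19109)/(-84*28 + 26207) = ((7 - 3042 - 7800) - 19109)/(-2352 + 26207) = (-10835 - 19109)/23855 = -29944*1/23855 = -29944/23855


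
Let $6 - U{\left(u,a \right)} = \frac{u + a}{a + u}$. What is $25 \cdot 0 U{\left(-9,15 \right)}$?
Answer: $0$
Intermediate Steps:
$U{\left(u,a \right)} = 5$ ($U{\left(u,a \right)} = 6 - \frac{u + a}{a + u} = 6 - \frac{a + u}{a + u} = 6 - 1 = 5$)
$25 \cdot 0 U{\left(-9,15 \right)} = 25 \cdot 0 \cdot 5 = 0 \cdot 5 = 0$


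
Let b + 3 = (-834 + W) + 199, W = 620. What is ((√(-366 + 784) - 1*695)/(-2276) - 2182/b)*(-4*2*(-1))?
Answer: 4978742/5121 - 2*√418/569 ≈ 972.15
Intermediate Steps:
b = -18 (b = -3 + ((-834 + 620) + 199) = -3 + (-214 + 199) = -3 - 15 = -18)
((√(-366 + 784) - 1*695)/(-2276) - 2182/b)*(-4*2*(-1)) = ((√(-366 + 784) - 1*695)/(-2276) - 2182/(-18))*(-4*2*(-1)) = ((√418 - 695)*(-1/2276) - 2182*(-1/18))*(-8*(-1)) = ((-695 + √418)*(-1/2276) + 1091/9)*8 = ((695/2276 - √418/2276) + 1091/9)*8 = (2489371/20484 - √418/2276)*8 = 4978742/5121 - 2*√418/569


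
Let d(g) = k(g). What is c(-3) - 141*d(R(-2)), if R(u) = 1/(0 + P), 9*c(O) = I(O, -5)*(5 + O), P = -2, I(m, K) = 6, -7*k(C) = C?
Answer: -367/42 ≈ -8.7381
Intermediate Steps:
k(C) = -C/7
c(O) = 10/3 + 2*O/3 (c(O) = (6*(5 + O))/9 = (30 + 6*O)/9 = 10/3 + 2*O/3)
R(u) = -1/2 (R(u) = 1/(0 - 2) = 1/(-2) = -1/2)
d(g) = -g/7
c(-3) - 141*d(R(-2)) = (10/3 + (2/3)*(-3)) - (-141)*(-1)/(7*2) = (10/3 - 2) - 141*1/14 = 4/3 - 141/14 = -367/42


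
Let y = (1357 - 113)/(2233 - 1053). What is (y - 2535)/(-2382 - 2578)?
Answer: 373757/731600 ≈ 0.51088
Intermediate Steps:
y = 311/295 (y = 1244/1180 = 1244*(1/1180) = 311/295 ≈ 1.0542)
(y - 2535)/(-2382 - 2578) = (311/295 - 2535)/(-2382 - 2578) = -747514/295/(-4960) = -747514/295*(-1/4960) = 373757/731600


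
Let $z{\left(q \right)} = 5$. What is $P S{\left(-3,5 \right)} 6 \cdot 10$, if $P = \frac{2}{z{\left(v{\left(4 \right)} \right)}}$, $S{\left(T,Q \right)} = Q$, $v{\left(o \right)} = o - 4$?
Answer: $120$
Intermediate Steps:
$v{\left(o \right)} = -4 + o$
$P = \frac{2}{5} \approx 0.4$
$P S{\left(-3,5 \right)} 6 \cdot 10 = \frac{2 \cdot 5 \cdot 6}{5} \cdot 10 = \frac{2}{5} \cdot 30 \cdot 10 = 12 \cdot 10 = 120$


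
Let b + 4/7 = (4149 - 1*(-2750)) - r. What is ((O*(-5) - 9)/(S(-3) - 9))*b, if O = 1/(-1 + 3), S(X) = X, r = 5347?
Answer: 20815/14 ≈ 1486.8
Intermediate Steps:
O = ½ (O = 1/2 = ½ ≈ 0.50000)
b = 10860/7 (b = -4/7 + ((4149 - 1*(-2750)) - 1*5347) = -4/7 + ((4149 + 2750) - 5347) = -4/7 + (6899 - 5347) = -4/7 + 1552 = 10860/7 ≈ 1551.4)
((O*(-5) - 9)/(S(-3) - 9))*b = (((½)*(-5) - 9)/(-3 - 9))*(10860/7) = ((-5/2 - 9)/(-12))*(10860/7) = -23/2*(-1/12)*(10860/7) = (23/24)*(10860/7) = 20815/14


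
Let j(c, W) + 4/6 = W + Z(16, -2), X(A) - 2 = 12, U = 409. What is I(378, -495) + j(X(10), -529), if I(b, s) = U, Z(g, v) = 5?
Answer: -347/3 ≈ -115.67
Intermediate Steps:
X(A) = 14 (X(A) = 2 + 12 = 14)
j(c, W) = 13/3 + W (j(c, W) = -⅔ + (W + 5) = -⅔ + (5 + W) = 13/3 + W)
I(b, s) = 409
I(378, -495) + j(X(10), -529) = 409 + (13/3 - 529) = 409 - 1574/3 = -347/3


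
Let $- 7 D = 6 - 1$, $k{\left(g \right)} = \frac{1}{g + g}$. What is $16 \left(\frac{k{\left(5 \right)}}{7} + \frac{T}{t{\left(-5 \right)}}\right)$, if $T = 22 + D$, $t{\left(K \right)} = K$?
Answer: $- \frac{2376}{35} \approx -67.886$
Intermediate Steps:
$k{\left(g \right)} = \frac{1}{2 g}$
$D = - \frac{5}{7}$ ($D = - \frac{6 - 1}{7} = \left(- \frac{1}{7}\right) 5 = - \frac{5}{7} \approx -0.71429$)
$T = \frac{149}{7}$ ($T = 22 - \frac{5}{7} = \frac{149}{7} \approx 21.286$)
$16 \left(\frac{k{\left(5 \right)}}{7} + \frac{T}{t{\left(-5 \right)}}\right) = 16 \left(\frac{\frac{1}{2} \cdot \frac{1}{5}}{7} + \frac{149}{7 \left(-5\right)}\right) = 16 \left(\frac{1}{2} \cdot \frac{1}{5} \cdot \frac{1}{7} + \frac{149}{7} \left(- \frac{1}{5}\right)\right) = 16 \left(\frac{1}{10} \cdot \frac{1}{7} - \frac{149}{35}\right) = 16 \left(\frac{1}{70} - \frac{149}{35}\right) = 16 \left(- \frac{297}{70}\right) = - \frac{2376}{35}$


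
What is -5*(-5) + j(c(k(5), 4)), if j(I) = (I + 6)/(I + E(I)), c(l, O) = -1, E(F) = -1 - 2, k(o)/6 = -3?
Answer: 95/4 ≈ 23.750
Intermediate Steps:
k(o) = -18 (k(o) = 6*(-3) = -18)
E(F) = -3
j(I) = (6 + I)/(-3 + I) (j(I) = (I + 6)/(I - 3) = (6 + I)/(-3 + I))
-5*(-5) + j(c(k(5), 4)) = -5*(-5) + (6 - 1)/(-3 - 1) = 25 + 5/(-4) = 25 - ¼*5 = 25 - 5/4 = 95/4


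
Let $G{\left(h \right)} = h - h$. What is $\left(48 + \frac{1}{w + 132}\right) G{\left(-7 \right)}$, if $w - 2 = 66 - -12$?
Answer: $0$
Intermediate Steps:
$w = 80$ ($w = 2 + \left(66 - -12\right) = 2 + \left(66 + 12\right) = 2 + 78 = 80$)
$G{\left(h \right)} = 0$
$\left(48 + \frac{1}{w + 132}\right) G{\left(-7 \right)} = \left(48 + \frac{1}{80 + 132}\right) 0 = \left(48 + \frac{1}{212}\right) 0 = \frac{10177}{212} \cdot 0 = 0$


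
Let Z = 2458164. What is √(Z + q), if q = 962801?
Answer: √3420965 ≈ 1849.6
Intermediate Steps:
√(Z + q) = √(2458164 + 962801) = √3420965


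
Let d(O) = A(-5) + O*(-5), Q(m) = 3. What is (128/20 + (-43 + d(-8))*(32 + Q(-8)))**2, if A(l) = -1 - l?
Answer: 42849/25 ≈ 1714.0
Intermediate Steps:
d(O) = 4 - 5*O (d(O) = (-1 - 1*(-5)) + O*(-5) = (-1 + 5) - 5*O = 4 - 5*O)
(128/20 + (-43 + d(-8))*(32 + Q(-8)))**2 = (128/20 + (-43 + (4 - 5*(-8)))*(32 + 3))**2 = (128*(1/20) + (-43 + (4 + 40))*35)**2 = (32/5 + (-43 + 44)*35)**2 = (32/5 + 1*35)**2 = (32/5 + 35)**2 = (207/5)**2 = 42849/25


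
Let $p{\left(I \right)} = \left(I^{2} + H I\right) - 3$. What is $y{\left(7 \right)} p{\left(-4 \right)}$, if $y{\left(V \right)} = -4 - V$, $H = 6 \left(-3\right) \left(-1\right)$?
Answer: $649$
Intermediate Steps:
$H = 18$ ($H = \left(-18\right) \left(-1\right) = 18$)
$p{\left(I \right)} = -3 + I^{2} + 18 I$ ($p{\left(I \right)} = \left(I^{2} + 18 I\right) - 3 = -3 + I^{2} + 18 I$)
$y{\left(7 \right)} p{\left(-4 \right)} = \left(-4 - 7\right) \left(-3 + \left(-4\right)^{2} + 18 \left(-4\right)\right) = \left(-4 - 7\right) \left(-3 + 16 - 72\right) = \left(-11\right) \left(-59\right) = 649$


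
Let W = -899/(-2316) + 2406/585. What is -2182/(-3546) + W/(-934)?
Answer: 50732669731/83097176760 ≈ 0.61052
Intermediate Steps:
W = 677579/150540 (W = -899*(-1/2316) + 2406*(1/585) = 899/2316 + 802/195 = 677579/150540 ≈ 4.5010)
-2182/(-3546) + W/(-934) = -2182/(-3546) + (677579/150540)/(-934) = -2182*(-1/3546) + (677579/150540)*(-1/934) = 1091/1773 - 677579/140604360 = 50732669731/83097176760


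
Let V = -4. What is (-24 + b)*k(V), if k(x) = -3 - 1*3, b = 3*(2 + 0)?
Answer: 108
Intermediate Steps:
b = 6 (b = 3*2 = 6)
k(x) = -6 (k(x) = -3 - 3 = -6)
(-24 + b)*k(V) = (-24 + 6)*(-6) = -18*(-6) = 108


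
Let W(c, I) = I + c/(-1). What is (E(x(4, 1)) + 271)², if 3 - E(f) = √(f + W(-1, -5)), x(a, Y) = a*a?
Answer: 75088 - 1096*√3 ≈ 73190.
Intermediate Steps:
x(a, Y) = a²
W(c, I) = I - c (W(c, I) = I + c*(-1) = I - c)
E(f) = 3 - √(-4 + f) (E(f) = 3 - √(f + (-5 - 1*(-1))) = 3 - √(f + (-5 + 1)) = 3 - √(f - 4) = 3 - √(-4 + f))
(E(x(4, 1)) + 271)² = ((3 - √(-4 + 4²)) + 271)² = ((3 - √(-4 + 16)) + 271)² = ((3 - √12) + 271)² = ((3 - 2*√3) + 271)² = (274 - 2*√3)²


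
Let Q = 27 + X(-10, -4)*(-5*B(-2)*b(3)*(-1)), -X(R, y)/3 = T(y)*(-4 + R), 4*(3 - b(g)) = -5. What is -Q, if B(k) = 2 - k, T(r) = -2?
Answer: 7113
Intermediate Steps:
b(g) = 17/4 (b(g) = 3 - 1/4*(-5) = 3 + 5/4 = 17/4)
X(R, y) = -24 + 6*R (X(R, y) = -(-6)*(-4 + R) = -3*(8 - 2*R) = -24 + 6*R)
Q = -7113 (Q = 27 + (-24 + 6*(-10))*(-5*(2 - 1*(-2))*(17/4)*(-1)) = 27 + (-24 - 60)*(-5*(2 + 2)*(17/4)*(-1)) = 27 - (-420)*(4*(17/4))*(-1) = 27 - (-420)*17*(-1) = 27 - (-420)*(-17) = 27 - 84*85 = 27 - 7140 = -7113)
-Q = -1*(-7113) = 7113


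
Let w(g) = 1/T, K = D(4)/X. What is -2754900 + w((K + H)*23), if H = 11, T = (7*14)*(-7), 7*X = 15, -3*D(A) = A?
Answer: -1889861401/686 ≈ -2.7549e+6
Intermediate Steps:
D(A) = -A/3
X = 15/7 (X = (1/7)*15 = 15/7 ≈ 2.1429)
T = -686 (T = 98*(-7) = -686)
K = -28/45 (K = (-1/3*4)/(15/7) = -4/3*7/15 = -28/45 ≈ -0.62222)
w(g) = -1/686 (w(g) = 1/(-686) = -1/686)
-2754900 + w((K + H)*23) = -2754900 - 1/686 = -1889861401/686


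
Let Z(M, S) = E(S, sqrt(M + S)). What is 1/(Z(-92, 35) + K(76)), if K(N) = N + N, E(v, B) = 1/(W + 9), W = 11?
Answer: 20/3041 ≈ 0.0065768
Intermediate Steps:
E(v, B) = 1/20 (E(v, B) = 1/(11 + 9) = 1/20)
Z(M, S) = 1/20
K(N) = 2*N
1/(Z(-92, 35) + K(76)) = 1/(1/20 + 2*76) = 1/(1/20 + 152) = 1/(3041/20) = 20/3041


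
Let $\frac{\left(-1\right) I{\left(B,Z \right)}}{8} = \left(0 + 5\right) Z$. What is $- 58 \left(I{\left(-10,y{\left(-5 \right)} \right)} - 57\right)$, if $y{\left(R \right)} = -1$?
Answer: $986$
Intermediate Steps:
$I{\left(B,Z \right)} = - 40 Z$ ($I{\left(B,Z \right)} = - 8 \left(0 + 5\right) Z = - 8 \cdot 5 Z = - 40 Z$)
$- 58 \left(I{\left(-10,y{\left(-5 \right)} \right)} - 57\right) = - 58 \left(\left(-40\right) \left(-1\right) - 57\right) = - 58 \left(40 - 57\right) = \left(-58\right) \left(-17\right) = 986$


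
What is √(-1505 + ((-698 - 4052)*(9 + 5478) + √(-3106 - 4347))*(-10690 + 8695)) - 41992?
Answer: -41992 + √(51996182245 - 1995*I*√7453) ≈ 1.8603e+5 - 0.3777*I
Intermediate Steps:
√(-1505 + ((-698 - 4052)*(9 + 5478) + √(-3106 - 4347))*(-10690 + 8695)) - 41992 = √(-1505 + (-4750*5487 + √(-7453))*(-1995)) - 41992 = √(-1505 + (-26063250 + I*√7453)*(-1995)) - 41992 = √(-1505 + (51996183750 - 1995*I*√7453)) - 41992 = √(51996182245 - 1995*I*√7453) - 41992 = -41992 + √(51996182245 - 1995*I*√7453)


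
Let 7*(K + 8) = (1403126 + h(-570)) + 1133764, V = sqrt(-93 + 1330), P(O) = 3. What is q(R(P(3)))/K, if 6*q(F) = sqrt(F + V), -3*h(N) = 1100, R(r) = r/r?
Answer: 7*sqrt(1 + sqrt(1237))/15218804 ≈ 2.7663e-6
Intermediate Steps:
R(r) = 1
V = sqrt(1237) ≈ 35.171
h(N) = -1100/3 (h(N) = -1/3*1100 = -1100/3)
q(F) = sqrt(F + sqrt(1237))/6
K = 7609402/21 (K = -8 + ((1403126 - 1100/3) + 1133764)/7 = -8 + (4208278/3 + 1133764)/7 = -8 + (1/7)*(7609570/3) = -8 + 7609570/21 = 7609402/21 ≈ 3.6235e+5)
q(R(P(3)))/K = (sqrt(1 + sqrt(1237))/6)/(7609402/21) = (sqrt(1 + sqrt(1237))/6)*(21/7609402) = 7*sqrt(1 + sqrt(1237))/15218804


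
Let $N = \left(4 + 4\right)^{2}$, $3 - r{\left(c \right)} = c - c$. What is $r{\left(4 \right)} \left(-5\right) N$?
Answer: $-960$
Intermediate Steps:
$r{\left(c \right)} = 3$ ($r{\left(c \right)} = 3 - \left(c - c\right) = 3 - 0 = 3 + 0 = 3$)
$N = 64$ ($N = 8^{2} = 64$)
$r{\left(4 \right)} \left(-5\right) N = 3 \left(-5\right) 64 = \left(-15\right) 64 = -960$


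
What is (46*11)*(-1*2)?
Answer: -1012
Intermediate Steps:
(46*11)*(-1*2) = 506*(-2) = -1012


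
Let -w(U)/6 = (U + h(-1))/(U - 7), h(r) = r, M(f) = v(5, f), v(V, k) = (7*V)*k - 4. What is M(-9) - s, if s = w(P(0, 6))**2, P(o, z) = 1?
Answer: -319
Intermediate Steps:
v(V, k) = -4 + 7*V*k (v(V, k) = 7*V*k - 4 = -4 + 7*V*k)
M(f) = -4 + 35*f (M(f) = -4 + 7*5*f = -4 + 35*f)
w(U) = -6*(-1 + U)/(-7 + U) (w(U) = -6*(U - 1)/(U - 7) = -6*(-1 + U)/(-7 + U))
s = 0 (s = (6*(1 - 1*1)/(-7 + 1))**2 = (6*(1 - 1)/(-6))**2 = (6*(-1/6)*0)**2 = 0**2 = 0)
M(-9) - s = (-4 + 35*(-9)) - 1*0 = (-4 - 315) + 0 = -319 + 0 = -319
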